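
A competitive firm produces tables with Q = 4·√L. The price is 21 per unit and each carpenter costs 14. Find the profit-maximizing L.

MP_L = (1/2)·4·L^(-1/2) = 2·L^(-1/2).
Profit maximization for a price taker requires P·MP_L = w: 21·2·L^(-1/2) = 14.
So L^(-1/2) = 1/3, which gives L = 9.

L* = 9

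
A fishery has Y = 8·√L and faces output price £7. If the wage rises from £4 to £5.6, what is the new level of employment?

From P·MP_L = w with MP_L = 4·L^(-1/2), the labor demand is L(w) = (28/w)^(2).
At w = 4: L = 49. At w = 5.6: L = 25.

L* = 25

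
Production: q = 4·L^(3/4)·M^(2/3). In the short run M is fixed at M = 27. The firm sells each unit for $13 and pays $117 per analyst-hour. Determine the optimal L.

L* = 81

With M = 27, MP_L = (3/4)·4·L^(-1/4)·27^(2/3) = 27·L^(-1/4).
Profit maximization for a price taker requires P·MP_L = w: 13·27·L^(-1/4) = 117.
So L^(-1/4) = 1/3, which gives L = 81.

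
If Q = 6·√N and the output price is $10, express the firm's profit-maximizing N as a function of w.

MP_N = (1/2)·6·N^(-1/2) = 3·N^(-1/2).
Setting P·MP_N = w: 30·N^(-1/2) = w.
Solving for N: N^(-1/2) = w/30, so N = (30/w)^(2).

N(w) = 900/w²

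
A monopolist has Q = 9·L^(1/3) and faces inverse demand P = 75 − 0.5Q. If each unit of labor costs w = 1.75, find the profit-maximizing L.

L* = 216

Marginal revenue from the inverse demand is MR = 75 − Q.
The marginal product is MP_L = 3·L^(-2/3).
A monopolist hires until marginal revenue product equals the wage: MR·MP_L = w.
At L, Q = 9·L^(1/3). Substituting and solving: (75 − 9·L^(1/3))·3·L^(-2/3) = 1.75 gives L = 216.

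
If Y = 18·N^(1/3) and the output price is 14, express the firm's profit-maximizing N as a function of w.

N(w) = (84/w)^(3/2)

MP_N = (1/3)·18·N^(-2/3) = 6·N^(-2/3).
Setting P·MP_N = w: 84·N^(-2/3) = w.
Solving for N: N^(-2/3) = w/84, so N = (84/w)^(3/2).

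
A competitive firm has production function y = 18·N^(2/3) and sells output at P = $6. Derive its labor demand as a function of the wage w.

N(w) = 373248/w³

MP_N = (2/3)·18·N^(-1/3) = 12·N^(-1/3).
Setting P·MP_N = w: 72·N^(-1/3) = w.
Solving for N: N^(-1/3) = w/72, so N = (72/w)^(3).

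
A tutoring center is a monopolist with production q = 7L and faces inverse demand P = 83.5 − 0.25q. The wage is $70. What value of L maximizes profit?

L* = 21

Marginal revenue from the inverse demand is MR = 83.5 − 0.5q.
The marginal product is MP_L = 7.
A monopolist hires until marginal revenue product equals the wage: MR·MP_L = w.
(83.5 − 3.5L)·7 = 70, so L = 21.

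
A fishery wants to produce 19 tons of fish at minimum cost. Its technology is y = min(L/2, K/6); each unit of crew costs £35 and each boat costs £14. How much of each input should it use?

L* = 38, K* = 114

With a fixed-proportions technology, the cost-minimizing bundle uses no slack in either input: L/2 = K/6 = y.
So L = 2·19 = 38 and K = 6·19 = 114.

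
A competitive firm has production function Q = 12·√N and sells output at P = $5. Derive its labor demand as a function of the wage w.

MP_N = (1/2)·12·N^(-1/2) = 6·N^(-1/2).
Setting P·MP_N = w: 30·N^(-1/2) = w.
Solving for N: N^(-1/2) = w/30, so N = (30/w)^(2).

N(w) = 900/w²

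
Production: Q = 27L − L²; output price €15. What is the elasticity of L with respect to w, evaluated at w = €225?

From P·MP_L = w with MP_L = 27 − 2L, labor demand is L(w) = (27 − w/15)/2.
dL/dw = −1/(30) = -1/30.
At w = 225, L = 6, so ε = (dL/dw)·(w/L) = (-1/30)·(225/6) = -1.25.

ε = -1.25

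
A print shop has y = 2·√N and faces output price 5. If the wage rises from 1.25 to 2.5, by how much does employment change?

ΔN = -12

From P·MP_N = w with MP_N = N^(-1/2), the labor demand is N(w) = (5/w)^(2).
At w = 1.25: N = 16. At w = 2.5: N = 4.
ΔN = 4 − 16 = -12.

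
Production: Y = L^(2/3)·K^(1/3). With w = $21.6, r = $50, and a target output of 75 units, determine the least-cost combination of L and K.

L* = 125, K* = 27

Cost minimization requires the marginal rate of technical substitution to equal the input-price ratio: MP_L/MP_K = w/r.
Here MP_L/MP_K = (2/3)·(K/L)/(1/3) = 2·(K/L). Setting this equal to 21.6/50 = 0.432 gives K = 0.216L.
Substituting into Y = 75: L^(2/3)·(0.216L)^(1/3) = 75.
Solving, L = 125 and K = 27.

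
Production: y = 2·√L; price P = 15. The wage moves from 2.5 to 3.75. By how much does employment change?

ΔL = -20

From P·MP_L = w with MP_L = L^(-1/2), the labor demand is L(w) = (15/w)^(2).
At w = 2.5: L = 36. At w = 3.75: L = 16.
ΔL = 16 − 36 = -20.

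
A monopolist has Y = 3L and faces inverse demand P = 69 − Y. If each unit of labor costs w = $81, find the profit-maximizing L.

L* = 7

Marginal revenue from the inverse demand is MR = 69 − 2Y.
The marginal product is MP_L = 3.
A monopolist hires until marginal revenue product equals the wage: MR·MP_L = w.
(69 − 6L)·3 = 81, so L = 7.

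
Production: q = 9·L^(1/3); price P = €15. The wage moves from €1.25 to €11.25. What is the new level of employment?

L* = 8

From P·MP_L = w with MP_L = 3·L^(-2/3), the labor demand is L(w) = (45/w)^(3/2).
At w = 1.25: L = 216. At w = 11.25: L = 8.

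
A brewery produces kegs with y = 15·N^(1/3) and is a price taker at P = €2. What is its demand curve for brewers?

N(w) = (10/w)^(3/2)

MP_N = (1/3)·15·N^(-2/3) = 5·N^(-2/3).
Setting P·MP_N = w: 10·N^(-2/3) = w.
Solving for N: N^(-2/3) = w/10, so N = (10/w)^(3/2).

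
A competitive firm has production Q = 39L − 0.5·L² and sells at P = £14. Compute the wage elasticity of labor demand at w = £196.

ε = -0.56

From P·MP_L = w with MP_L = 39 − L, labor demand is L(w) = 39 − w/14.
dL/dw = −1/(14) = -1/14.
At w = 196, L = 25, so ε = (dL/dw)·(w/L) = (-1/14)·(196/25) = -0.56.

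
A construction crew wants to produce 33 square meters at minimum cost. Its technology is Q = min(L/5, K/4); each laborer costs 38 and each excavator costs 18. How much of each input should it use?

L* = 165, K* = 132

With a fixed-proportions technology, the cost-minimizing bundle uses no slack in either input: L/5 = K/4 = Q.
So L = 5·33 = 165 and K = 4·33 = 132.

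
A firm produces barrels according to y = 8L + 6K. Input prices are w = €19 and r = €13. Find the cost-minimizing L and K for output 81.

The inputs are perfect substitutes, so the firm uses whichever has the lower cost per unit of output.
Cost per unit of output via L is w/8 = 2.375; via K it is r/6 = 13/6. K is cheaper.
Producing y = 81 with K alone: L = 0, K = 13.5.

L* = 0, K* = 13.5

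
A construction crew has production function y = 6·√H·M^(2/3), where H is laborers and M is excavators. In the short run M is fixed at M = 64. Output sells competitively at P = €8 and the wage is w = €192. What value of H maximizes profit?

With M = 64, MP_H = (1/2)·6·H^(-1/2)·64^(2/3) = 48·H^(-1/2).
Profit maximization for a price taker requires P·MP_H = w: 8·48·H^(-1/2) = 192.
So H^(-1/2) = 0.5, which gives H = 4.

H* = 4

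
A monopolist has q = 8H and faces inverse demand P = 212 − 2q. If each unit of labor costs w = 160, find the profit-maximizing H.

H* = 6

Marginal revenue from the inverse demand is MR = 212 − 4q.
The marginal product is MP_H = 8.
A monopolist hires until marginal revenue product equals the wage: MR·MP_H = w.
(212 − 32H)·8 = 160, so H = 6.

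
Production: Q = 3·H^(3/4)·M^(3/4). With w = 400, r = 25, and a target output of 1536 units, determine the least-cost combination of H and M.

H* = 16, M* = 256

Cost minimization requires the marginal rate of technical substitution to equal the input-price ratio: MP_H/MP_M = w/r.
Here MP_H/MP_M = (3/4)·(M/H)/(3/4) = (M/H). Setting this equal to 400/25 = 16 gives M = 16H.
Substituting into Q = 1536: 3·H^(3/4)·(16H)^(3/4) = 1536.
Solving, H = 16 and M = 256.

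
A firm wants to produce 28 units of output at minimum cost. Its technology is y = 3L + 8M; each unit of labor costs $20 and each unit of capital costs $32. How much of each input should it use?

The inputs are perfect substitutes, so the firm uses whichever has the lower cost per unit of output.
Cost per unit of output via L is w/3 = 20/3; via M it is r/8 = 4. M is cheaper.
Producing y = 28 with M alone: L = 0, M = 3.5.

L* = 0, M* = 3.5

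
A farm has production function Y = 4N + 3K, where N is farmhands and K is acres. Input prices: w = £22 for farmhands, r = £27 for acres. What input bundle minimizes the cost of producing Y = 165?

N* = 41.25, K* = 0

The inputs are perfect substitutes, so the firm uses whichever has the lower cost per unit of output.
Cost per unit of output via N is w/4 = 5.5; via K it is r/3 = 9. N is cheaper.
Producing Y = 165 with N alone: N = 41.25, K = 0.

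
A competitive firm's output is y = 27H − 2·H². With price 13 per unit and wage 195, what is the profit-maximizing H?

H* = 3

The marginal product of H is MP_H = 27 − 4H.
A price-taking firm hires until the value of the marginal product equals the wage: P·MP_H = w, so 13·(27 − 4H) = 195.
Then 27 − 4H = 15, giving H = 3.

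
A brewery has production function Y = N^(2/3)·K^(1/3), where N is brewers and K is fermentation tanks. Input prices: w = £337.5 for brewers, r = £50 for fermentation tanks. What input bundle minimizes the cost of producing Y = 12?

N* = 8, K* = 27

Cost minimization requires the marginal rate of technical substitution to equal the input-price ratio: MP_N/MP_K = w/r.
Here MP_N/MP_K = (2/3)·(K/N)/(1/3) = 2·(K/N). Setting this equal to 337.5/50 = 6.75 gives K = 3.375N.
Substituting into Y = 12: N^(2/3)·(3.375N)^(1/3) = 12.
Solving, N = 8 and K = 27.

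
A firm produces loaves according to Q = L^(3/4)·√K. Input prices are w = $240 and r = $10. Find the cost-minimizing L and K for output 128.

Cost minimization requires the marginal rate of technical substitution to equal the input-price ratio: MP_L/MP_K = w/r.
Here MP_L/MP_K = (3/4)·(K/L)/(1/2) = 1.5·(K/L). Setting this equal to 240/10 = 24 gives K = 16L.
Substituting into Q = 128: L^(3/4)·(16L)^(1/2) = 128.
Solving, L = 16 and K = 256.

L* = 16, K* = 256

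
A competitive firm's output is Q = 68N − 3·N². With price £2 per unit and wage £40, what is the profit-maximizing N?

N* = 8

The marginal product of N is MP_N = 68 − 6N.
A price-taking firm hires until the value of the marginal product equals the wage: P·MP_N = w, so 2·(68 − 6N) = 40.
Then 68 − 6N = 20, giving N = 8.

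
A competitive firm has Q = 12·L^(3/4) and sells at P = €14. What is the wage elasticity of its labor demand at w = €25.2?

MP_L = (3/4)·12·L^(-1/4), so P·MP_L = w gives 126·L^(-1/4) = w.
Solving, L(w) = (126/w)^(4). This is a constant-elasticity form: L ∝ w^(−4), so ε = −4.

ε = -4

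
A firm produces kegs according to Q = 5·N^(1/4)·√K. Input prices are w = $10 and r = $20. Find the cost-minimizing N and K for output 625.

Cost minimization requires the marginal rate of technical substitution to equal the input-price ratio: MP_N/MP_K = w/r.
Here MP_N/MP_K = (1/4)·(K/N)/(1/2) = 0.5·(K/N). Setting this equal to 10/20 = 0.5 gives K = N.
Substituting into Q = 625: 5·N^(1/4)·(N)^(1/2) = 625.
Solving, N = 625 and K = 625.

N* = 625, K* = 625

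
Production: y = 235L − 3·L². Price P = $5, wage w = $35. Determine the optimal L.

The marginal product of L is MP_L = 235 − 6L.
A price-taking firm hires until the value of the marginal product equals the wage: P·MP_L = w, so 5·(235 − 6L) = 35.
Then 235 − 6L = 7, giving L = 38.

L* = 38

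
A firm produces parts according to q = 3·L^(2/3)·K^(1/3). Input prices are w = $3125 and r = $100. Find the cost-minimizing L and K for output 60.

L* = 8, K* = 125

Cost minimization requires the marginal rate of technical substitution to equal the input-price ratio: MP_L/MP_K = w/r.
Here MP_L/MP_K = (2/3)·(K/L)/(1/3) = 2·(K/L). Setting this equal to 3125/100 = 31.25 gives K = 15.625L.
Substituting into q = 60: 3·L^(2/3)·(15.625L)^(1/3) = 60.
Solving, L = 8 and K = 125.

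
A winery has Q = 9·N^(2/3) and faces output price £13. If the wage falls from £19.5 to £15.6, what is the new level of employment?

N* = 125

From P·MP_N = w with MP_N = 6·N^(-1/3), the labor demand is N(w) = (78/w)^(3).
At w = 19.5: N = 64. At w = 15.6: N = 125.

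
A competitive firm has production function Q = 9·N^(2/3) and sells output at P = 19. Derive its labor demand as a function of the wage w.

N(w) = 1481544/w³

MP_N = (2/3)·9·N^(-1/3) = 6·N^(-1/3).
Setting P·MP_N = w: 114·N^(-1/3) = w.
Solving for N: N^(-1/3) = w/114, so N = (114/w)^(3).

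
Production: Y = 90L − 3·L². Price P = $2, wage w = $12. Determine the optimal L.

L* = 14

The marginal product of L is MP_L = 90 − 6L.
A price-taking firm hires until the value of the marginal product equals the wage: P·MP_L = w, so 2·(90 − 6L) = 12.
Then 90 − 6L = 6, giving L = 14.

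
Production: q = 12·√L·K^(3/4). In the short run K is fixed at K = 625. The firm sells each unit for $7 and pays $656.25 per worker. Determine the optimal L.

L* = 64

With K = 625, MP_L = (1/2)·12·L^(-1/2)·625^(3/4) = 750·L^(-1/2).
Profit maximization for a price taker requires P·MP_L = w: 7·750·L^(-1/2) = 656.25.
So L^(-1/2) = 0.125, which gives L = 64.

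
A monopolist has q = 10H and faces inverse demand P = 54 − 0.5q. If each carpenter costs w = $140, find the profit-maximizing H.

H* = 4

Marginal revenue from the inverse demand is MR = 54 − q.
The marginal product is MP_H = 10.
A monopolist hires until marginal revenue product equals the wage: MR·MP_H = w.
(54 − 10H)·10 = 140, so H = 4.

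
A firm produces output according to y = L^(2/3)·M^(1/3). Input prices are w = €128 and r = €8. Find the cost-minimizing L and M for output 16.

Cost minimization requires the marginal rate of technical substitution to equal the input-price ratio: MP_L/MP_M = w/r.
Here MP_L/MP_M = (2/3)·(M/L)/(1/3) = 2·(M/L). Setting this equal to 128/8 = 16 gives M = 8L.
Substituting into y = 16: L^(2/3)·(8L)^(1/3) = 16.
Solving, L = 8 and M = 64.

L* = 8, M* = 64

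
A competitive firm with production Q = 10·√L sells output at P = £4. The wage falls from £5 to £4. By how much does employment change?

From P·MP_L = w with MP_L = 5·L^(-1/2), the labor demand is L(w) = (20/w)^(2).
At w = 5: L = 16. At w = 4: L = 25.
ΔL = 25 − 16 = 9.

ΔL = 9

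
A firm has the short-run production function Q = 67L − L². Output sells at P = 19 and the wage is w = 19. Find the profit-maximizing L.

The marginal product of L is MP_L = 67 − 2L.
A price-taking firm hires until the value of the marginal product equals the wage: P·MP_L = w, so 19·(67 − 2L) = 19.
Then 67 − 2L = 1, giving L = 33.

L* = 33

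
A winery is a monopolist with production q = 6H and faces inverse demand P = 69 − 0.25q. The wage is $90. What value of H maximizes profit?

Marginal revenue from the inverse demand is MR = 69 − 0.5q.
The marginal product is MP_H = 6.
A monopolist hires until marginal revenue product equals the wage: MR·MP_H = w.
(69 − 3H)·6 = 90, so H = 18.

H* = 18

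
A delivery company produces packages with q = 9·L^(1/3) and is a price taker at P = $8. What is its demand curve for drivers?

L(w) = (24/w)^(3/2)

MP_L = (1/3)·9·L^(-2/3) = 3·L^(-2/3).
Setting P·MP_L = w: 24·L^(-2/3) = w.
Solving for L: L^(-2/3) = w/24, so L = (24/w)^(3/2).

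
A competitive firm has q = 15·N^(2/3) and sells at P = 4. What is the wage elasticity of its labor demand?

MP_N = (2/3)·15·N^(-1/3), so P·MP_N = w gives 40·N^(-1/3) = w.
Solving, N(w) = (40/w)^(3). This is a constant-elasticity form: N ∝ w^(−3), so ε = −3.

ε = -3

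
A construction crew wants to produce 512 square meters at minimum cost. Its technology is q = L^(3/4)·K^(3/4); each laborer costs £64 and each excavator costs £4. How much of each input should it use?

L* = 16, K* = 256

Cost minimization requires the marginal rate of technical substitution to equal the input-price ratio: MP_L/MP_K = w/r.
Here MP_L/MP_K = (3/4)·(K/L)/(3/4) = (K/L). Setting this equal to 64/4 = 16 gives K = 16L.
Substituting into q = 512: L^(3/4)·(16L)^(3/4) = 512.
Solving, L = 16 and K = 256.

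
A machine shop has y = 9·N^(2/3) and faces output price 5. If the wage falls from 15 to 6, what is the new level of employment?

N* = 125

From P·MP_N = w with MP_N = 6·N^(-1/3), the labor demand is N(w) = (30/w)^(3).
At w = 15: N = 8. At w = 6: N = 125.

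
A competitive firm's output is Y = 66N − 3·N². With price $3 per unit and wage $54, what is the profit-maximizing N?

N* = 8

The marginal product of N is MP_N = 66 − 6N.
A price-taking firm hires until the value of the marginal product equals the wage: P·MP_N = w, so 3·(66 − 6N) = 54.
Then 66 − 6N = 18, giving N = 8.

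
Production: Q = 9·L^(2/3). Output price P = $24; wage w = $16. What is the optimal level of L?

L* = 729

MP_L = (2/3)·9·L^(-1/3) = 6·L^(-1/3).
Profit maximization for a price taker requires P·MP_L = w: 24·6·L^(-1/3) = 16.
So L^(-1/3) = 1/9, which gives L = 729.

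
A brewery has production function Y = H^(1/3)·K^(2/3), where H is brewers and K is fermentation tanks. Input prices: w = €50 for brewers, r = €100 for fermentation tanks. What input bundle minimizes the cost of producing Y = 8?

Cost minimization requires the marginal rate of technical substitution to equal the input-price ratio: MP_H/MP_K = w/r.
Here MP_H/MP_K = (1/3)·(K/H)/(2/3) = 0.5·(K/H). Setting this equal to 50/100 = 0.5 gives K = H.
Substituting into Y = 8: H^(1/3)·(H)^(2/3) = 8.
Solving, H = 8 and K = 8.

H* = 8, K* = 8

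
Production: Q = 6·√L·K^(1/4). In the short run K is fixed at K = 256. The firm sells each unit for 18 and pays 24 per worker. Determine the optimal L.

With K = 256, MP_L = (1/2)·6·L^(-1/2)·256^(1/4) = 12·L^(-1/2).
Profit maximization for a price taker requires P·MP_L = w: 18·12·L^(-1/2) = 24.
So L^(-1/2) = 1/9, which gives L = 81.

L* = 81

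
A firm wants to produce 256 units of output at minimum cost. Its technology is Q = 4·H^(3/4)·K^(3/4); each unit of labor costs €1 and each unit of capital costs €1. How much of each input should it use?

H* = 16, K* = 16

Cost minimization requires the marginal rate of technical substitution to equal the input-price ratio: MP_H/MP_K = w/r.
Here MP_H/MP_K = (3/4)·(K/H)/(3/4) = (K/H). Setting this equal to 1/1 = 1 gives K = H.
Substituting into Q = 256: 4·H^(3/4)·(H)^(3/4) = 256.
Solving, H = 16 and K = 16.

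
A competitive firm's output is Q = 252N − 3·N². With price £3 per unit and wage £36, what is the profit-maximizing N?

N* = 40

The marginal product of N is MP_N = 252 − 6N.
A price-taking firm hires until the value of the marginal product equals the wage: P·MP_N = w, so 3·(252 − 6N) = 36.
Then 252 − 6N = 12, giving N = 40.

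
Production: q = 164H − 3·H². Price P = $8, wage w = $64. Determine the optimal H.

H* = 26

The marginal product of H is MP_H = 164 − 6H.
A price-taking firm hires until the value of the marginal product equals the wage: P·MP_H = w, so 8·(164 − 6H) = 64.
Then 164 − 6H = 8, giving H = 26.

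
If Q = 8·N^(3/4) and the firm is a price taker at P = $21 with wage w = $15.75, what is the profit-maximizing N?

MP_N = (3/4)·8·N^(-1/4) = 6·N^(-1/4).
Profit maximization for a price taker requires P·MP_N = w: 21·6·N^(-1/4) = 15.75.
So N^(-1/4) = 0.125, which gives N = 4096.

N* = 4096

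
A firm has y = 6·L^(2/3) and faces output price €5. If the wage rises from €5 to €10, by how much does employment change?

ΔL = -56

From P·MP_L = w with MP_L = 4·L^(-1/3), the labor demand is L(w) = (20/w)^(3).
At w = 5: L = 64. At w = 10: L = 8.
ΔL = 8 − 64 = -56.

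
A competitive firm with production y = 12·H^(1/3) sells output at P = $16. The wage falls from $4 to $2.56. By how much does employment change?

ΔH = 61

From P·MP_H = w with MP_H = 4·H^(-2/3), the labor demand is H(w) = (64/w)^(3/2).
At w = 4: H = 64. At w = 2.56: H = 125.
ΔH = 125 − 64 = 61.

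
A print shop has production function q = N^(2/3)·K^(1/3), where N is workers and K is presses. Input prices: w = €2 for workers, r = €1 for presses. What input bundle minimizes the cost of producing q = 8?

N* = 8, K* = 8

Cost minimization requires the marginal rate of technical substitution to equal the input-price ratio: MP_N/MP_K = w/r.
Here MP_N/MP_K = (2/3)·(K/N)/(1/3) = 2·(K/N). Setting this equal to 2/1 = 2 gives K = N.
Substituting into q = 8: N^(2/3)·(N)^(1/3) = 8.
Solving, N = 8 and K = 8.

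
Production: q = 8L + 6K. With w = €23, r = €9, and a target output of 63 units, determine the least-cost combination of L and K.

The inputs are perfect substitutes, so the firm uses whichever has the lower cost per unit of output.
Cost per unit of output via L is w/8 = 2.875; via K it is r/6 = 1.5. K is cheaper.
Producing q = 63 with K alone: L = 0, K = 10.5.

L* = 0, K* = 10.5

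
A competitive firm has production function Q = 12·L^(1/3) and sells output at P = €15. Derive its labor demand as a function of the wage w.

MP_L = (1/3)·12·L^(-2/3) = 4·L^(-2/3).
Setting P·MP_L = w: 60·L^(-2/3) = w.
Solving for L: L^(-2/3) = w/60, so L = (60/w)^(3/2).

L(w) = (60/w)^(3/2)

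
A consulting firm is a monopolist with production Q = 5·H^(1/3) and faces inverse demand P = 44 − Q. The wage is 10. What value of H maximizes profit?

H* = 8

Marginal revenue from the inverse demand is MR = 44 − 2Q.
The marginal product is MP_H = (5/3)·H^(-2/3).
A monopolist hires until marginal revenue product equals the wage: MR·MP_H = w.
At H, Q = 5·H^(1/3). Substituting and solving: (44 − 10·H^(1/3))·(5/3)·H^(-2/3) = 10 gives H = 8.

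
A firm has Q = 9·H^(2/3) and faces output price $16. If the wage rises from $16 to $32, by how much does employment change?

From P·MP_H = w with MP_H = 6·H^(-1/3), the labor demand is H(w) = (96/w)^(3).
At w = 16: H = 216. At w = 32: H = 27.
ΔH = 27 − 216 = -189.

ΔH = -189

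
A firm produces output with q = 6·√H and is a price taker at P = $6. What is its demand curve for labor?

H(w) = 324/w²

MP_H = (1/2)·6·H^(-1/2) = 3·H^(-1/2).
Setting P·MP_H = w: 18·H^(-1/2) = w.
Solving for H: H^(-1/2) = w/18, so H = (18/w)^(2).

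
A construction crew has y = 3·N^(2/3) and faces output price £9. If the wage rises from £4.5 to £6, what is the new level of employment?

N* = 27

From P·MP_N = w with MP_N = 2·N^(-1/3), the labor demand is N(w) = (18/w)^(3).
At w = 4.5: N = 64. At w = 6: N = 27.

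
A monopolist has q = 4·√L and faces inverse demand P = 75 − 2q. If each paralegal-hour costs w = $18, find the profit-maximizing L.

Marginal revenue from the inverse demand is MR = 75 − 4q.
The marginal product is MP_L = 2·L^(-1/2).
A monopolist hires until marginal revenue product equals the wage: MR·MP_L = w.
At L, q = 4·√L. Substituting and solving: (75 − 16·√L)·2·L^(-1/2) = 18 gives L = 9.

L* = 9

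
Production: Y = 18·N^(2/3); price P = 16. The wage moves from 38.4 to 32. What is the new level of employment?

From P·MP_N = w with MP_N = 12·N^(-1/3), the labor demand is N(w) = (192/w)^(3).
At w = 38.4: N = 125. At w = 32: N = 216.

N* = 216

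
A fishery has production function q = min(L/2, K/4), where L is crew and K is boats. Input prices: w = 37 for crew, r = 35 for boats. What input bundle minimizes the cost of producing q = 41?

L* = 82, K* = 164

With a fixed-proportions technology, the cost-minimizing bundle uses no slack in either input: L/2 = K/4 = q.
So L = 2·41 = 82 and K = 4·41 = 164.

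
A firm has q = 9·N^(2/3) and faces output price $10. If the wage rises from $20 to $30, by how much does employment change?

From P·MP_N = w with MP_N = 6·N^(-1/3), the labor demand is N(w) = (60/w)^(3).
At w = 20: N = 27. At w = 30: N = 8.
ΔN = 8 − 27 = -19.

ΔN = -19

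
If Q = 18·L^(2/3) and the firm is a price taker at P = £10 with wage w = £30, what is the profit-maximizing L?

L* = 64

MP_L = (2/3)·18·L^(-1/3) = 12·L^(-1/3).
Profit maximization for a price taker requires P·MP_L = w: 10·12·L^(-1/3) = 30.
So L^(-1/3) = 0.25, which gives L = 64.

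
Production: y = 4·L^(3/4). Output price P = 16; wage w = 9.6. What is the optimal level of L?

L* = 625

MP_L = (3/4)·4·L^(-1/4) = 3·L^(-1/4).
Profit maximization for a price taker requires P·MP_L = w: 16·3·L^(-1/4) = 9.6.
So L^(-1/4) = 0.2, which gives L = 625.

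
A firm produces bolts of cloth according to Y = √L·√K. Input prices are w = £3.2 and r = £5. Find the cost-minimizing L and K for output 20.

L* = 25, K* = 16

Cost minimization requires the marginal rate of technical substitution to equal the input-price ratio: MP_L/MP_K = w/r.
Here MP_L/MP_K = (1/2)·(K/L)/(1/2) = (K/L). Setting this equal to 3.2/5 = 0.64 gives K = 0.64L.
Substituting into Y = 20: L^(1/2)·(0.64L)^(1/2) = 20.
Solving, L = 25 and K = 16.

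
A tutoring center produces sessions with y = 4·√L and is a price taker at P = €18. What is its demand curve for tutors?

MP_L = (1/2)·4·L^(-1/2) = 2·L^(-1/2).
Setting P·MP_L = w: 36·L^(-1/2) = w.
Solving for L: L^(-1/2) = w/36, so L = (36/w)^(2).

L(w) = 1296/w²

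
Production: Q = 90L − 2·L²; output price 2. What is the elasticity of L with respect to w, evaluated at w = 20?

ε = -0.125

From P·MP_L = w with MP_L = 90 − 4L, labor demand is L(w) = (90 − w/2)/4.
dL/dw = −1/(8) = -0.125.
At w = 20, L = 20, so ε = (dL/dw)·(w/L) = (-0.125)·(20/20) = -0.125.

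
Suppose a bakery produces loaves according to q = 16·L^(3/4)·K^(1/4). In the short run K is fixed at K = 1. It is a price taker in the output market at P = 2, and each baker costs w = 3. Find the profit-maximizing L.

L* = 4096

With K = 1, MP_L = (3/4)·16·L^(-1/4)·1^(1/4) = 12·L^(-1/4).
Profit maximization for a price taker requires P·MP_L = w: 2·12·L^(-1/4) = 3.
So L^(-1/4) = 0.125, which gives L = 4096.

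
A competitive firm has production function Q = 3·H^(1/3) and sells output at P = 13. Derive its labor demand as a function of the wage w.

H(w) = (13/w)^(3/2)

MP_H = (1/3)·3·H^(-2/3) = H^(-2/3).
Setting P·MP_H = w: 13·H^(-2/3) = w.
Solving for H: H^(-2/3) = w/13, so H = (13/w)^(3/2).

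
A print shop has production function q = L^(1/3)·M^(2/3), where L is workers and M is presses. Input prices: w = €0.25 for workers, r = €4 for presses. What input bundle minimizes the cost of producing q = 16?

L* = 64, M* = 8

Cost minimization requires the marginal rate of technical substitution to equal the input-price ratio: MP_L/MP_M = w/r.
Here MP_L/MP_M = (1/3)·(M/L)/(2/3) = 0.5·(M/L). Setting this equal to 0.25/4 = 0.0625 gives M = 0.125L.
Substituting into q = 16: L^(1/3)·(0.125L)^(2/3) = 16.
Solving, L = 64 and M = 8.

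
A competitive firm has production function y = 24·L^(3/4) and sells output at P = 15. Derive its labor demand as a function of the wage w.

L(w) = (270/w)^(4)

MP_L = (3/4)·24·L^(-1/4) = 18·L^(-1/4).
Setting P·MP_L = w: 270·L^(-1/4) = w.
Solving for L: L^(-1/4) = w/270, so L = (270/w)^(4).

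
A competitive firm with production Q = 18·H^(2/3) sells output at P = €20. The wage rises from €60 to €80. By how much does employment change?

From P·MP_H = w with MP_H = 12·H^(-1/3), the labor demand is H(w) = (240/w)^(3).
At w = 60: H = 64. At w = 80: H = 27.
ΔH = 27 − 64 = -37.

ΔH = -37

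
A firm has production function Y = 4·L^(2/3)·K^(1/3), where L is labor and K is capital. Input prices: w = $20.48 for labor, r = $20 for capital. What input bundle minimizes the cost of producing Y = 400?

L* = 125, K* = 64

Cost minimization requires the marginal rate of technical substitution to equal the input-price ratio: MP_L/MP_K = w/r.
Here MP_L/MP_K = (2/3)·(K/L)/(1/3) = 2·(K/L). Setting this equal to 20.48/20 = 1.024 gives K = 0.512L.
Substituting into Y = 400: 4·L^(2/3)·(0.512L)^(1/3) = 400.
Solving, L = 125 and K = 64.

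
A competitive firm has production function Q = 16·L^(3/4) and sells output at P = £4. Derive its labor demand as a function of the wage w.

MP_L = (3/4)·16·L^(-1/4) = 12·L^(-1/4).
Setting P·MP_L = w: 48·L^(-1/4) = w.
Solving for L: L^(-1/4) = w/48, so L = (48/w)^(4).

L(w) = 5308416/w^(4)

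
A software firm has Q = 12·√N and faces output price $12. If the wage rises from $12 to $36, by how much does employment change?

From P·MP_N = w with MP_N = 6·N^(-1/2), the labor demand is N(w) = (72/w)^(2).
At w = 12: N = 36. At w = 36: N = 4.
ΔN = 4 − 36 = -32.

ΔN = -32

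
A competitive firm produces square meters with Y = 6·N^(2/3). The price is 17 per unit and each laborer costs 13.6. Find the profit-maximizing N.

N* = 125

MP_N = (2/3)·6·N^(-1/3) = 4·N^(-1/3).
Profit maximization for a price taker requires P·MP_N = w: 17·4·N^(-1/3) = 13.6.
So N^(-1/3) = 0.2, which gives N = 125.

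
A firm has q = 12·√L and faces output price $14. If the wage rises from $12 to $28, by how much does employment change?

ΔL = -40

From P·MP_L = w with MP_L = 6·L^(-1/2), the labor demand is L(w) = (84/w)^(2).
At w = 12: L = 49. At w = 28: L = 9.
ΔL = 9 − 49 = -40.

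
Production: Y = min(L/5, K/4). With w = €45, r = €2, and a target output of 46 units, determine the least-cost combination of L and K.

L* = 230, K* = 184

With a fixed-proportions technology, the cost-minimizing bundle uses no slack in either input: L/5 = K/4 = Y.
So L = 5·46 = 230 and K = 4·46 = 184.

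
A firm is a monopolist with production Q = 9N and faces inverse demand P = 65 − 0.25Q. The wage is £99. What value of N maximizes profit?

Marginal revenue from the inverse demand is MR = 65 − 0.5Q.
The marginal product is MP_N = 9.
A monopolist hires until marginal revenue product equals the wage: MR·MP_N = w.
(65 − 4.5N)·9 = 99, so N = 12.

N* = 12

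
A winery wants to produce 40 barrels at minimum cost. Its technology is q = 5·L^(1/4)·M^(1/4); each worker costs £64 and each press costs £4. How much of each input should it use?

L* = 16, M* = 256

Cost minimization requires the marginal rate of technical substitution to equal the input-price ratio: MP_L/MP_M = w/r.
Here MP_L/MP_M = (1/4)·(M/L)/(1/4) = (M/L). Setting this equal to 64/4 = 16 gives M = 16L.
Substituting into q = 40: 5·L^(1/4)·(16L)^(1/4) = 40.
Solving, L = 16 and M = 256.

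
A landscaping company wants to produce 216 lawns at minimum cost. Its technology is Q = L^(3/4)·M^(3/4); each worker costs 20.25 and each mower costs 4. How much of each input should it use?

L* = 16, M* = 81

Cost minimization requires the marginal rate of technical substitution to equal the input-price ratio: MP_L/MP_M = w/r.
Here MP_L/MP_M = (3/4)·(M/L)/(3/4) = (M/L). Setting this equal to 20.25/4 = 5.0625 gives M = 5.0625L.
Substituting into Q = 216: L^(3/4)·(5.0625L)^(3/4) = 216.
Solving, L = 16 and M = 81.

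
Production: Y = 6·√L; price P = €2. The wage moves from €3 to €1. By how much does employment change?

From P·MP_L = w with MP_L = 3·L^(-1/2), the labor demand is L(w) = (6/w)^(2).
At w = 3: L = 4. At w = 1: L = 36.
ΔL = 36 − 4 = 32.

ΔL = 32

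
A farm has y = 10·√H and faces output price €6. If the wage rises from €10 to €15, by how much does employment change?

From P·MP_H = w with MP_H = 5·H^(-1/2), the labor demand is H(w) = (30/w)^(2).
At w = 10: H = 9. At w = 15: H = 4.
ΔH = 4 − 9 = -5.

ΔH = -5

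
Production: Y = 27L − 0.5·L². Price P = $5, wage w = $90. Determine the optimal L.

The marginal product of L is MP_L = 27 − L.
A price-taking firm hires until the value of the marginal product equals the wage: P·MP_L = w, so 5·(27 − L) = 90.
Then 27 − L = 18, giving L = 9.

L* = 9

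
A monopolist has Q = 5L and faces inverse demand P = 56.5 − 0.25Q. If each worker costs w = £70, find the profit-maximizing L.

Marginal revenue from the inverse demand is MR = 56.5 − 0.5Q.
The marginal product is MP_L = 5.
A monopolist hires until marginal revenue product equals the wage: MR·MP_L = w.
(56.5 − 2.5L)·5 = 70, so L = 17.

L* = 17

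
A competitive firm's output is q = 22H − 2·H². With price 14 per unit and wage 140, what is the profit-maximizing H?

H* = 3

The marginal product of H is MP_H = 22 − 4H.
A price-taking firm hires until the value of the marginal product equals the wage: P·MP_H = w, so 14·(22 − 4H) = 140.
Then 22 − 4H = 10, giving H = 3.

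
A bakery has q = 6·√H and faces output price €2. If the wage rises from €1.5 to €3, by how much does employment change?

ΔH = -12

From P·MP_H = w with MP_H = 3·H^(-1/2), the labor demand is H(w) = (6/w)^(2).
At w = 1.5: H = 16. At w = 3: H = 4.
ΔH = 4 − 16 = -12.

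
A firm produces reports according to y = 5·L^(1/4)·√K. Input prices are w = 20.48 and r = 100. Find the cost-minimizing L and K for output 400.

Cost minimization requires the marginal rate of technical substitution to equal the input-price ratio: MP_L/MP_K = w/r.
Here MP_L/MP_K = (1/4)·(K/L)/(1/2) = 0.5·(K/L). Setting this equal to 20.48/100 = 0.2048 gives K = 0.4096L.
Substituting into y = 400: 5·L^(1/4)·(0.4096L)^(1/2) = 400.
Solving, L = 625 and K = 256.

L* = 625, K* = 256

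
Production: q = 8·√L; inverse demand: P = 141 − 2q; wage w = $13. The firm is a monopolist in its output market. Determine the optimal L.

Marginal revenue from the inverse demand is MR = 141 − 4q.
The marginal product is MP_L = 4·L^(-1/2).
A monopolist hires until marginal revenue product equals the wage: MR·MP_L = w.
At L, q = 8·√L. Substituting and solving: (141 − 32·√L)·4·L^(-1/2) = 13 gives L = 16.

L* = 16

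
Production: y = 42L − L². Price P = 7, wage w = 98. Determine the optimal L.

The marginal product of L is MP_L = 42 − 2L.
A price-taking firm hires until the value of the marginal product equals the wage: P·MP_L = w, so 7·(42 − 2L) = 98.
Then 42 − 2L = 14, giving L = 14.

L* = 14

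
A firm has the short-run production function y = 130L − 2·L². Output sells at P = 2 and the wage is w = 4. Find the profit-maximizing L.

The marginal product of L is MP_L = 130 − 4L.
A price-taking firm hires until the value of the marginal product equals the wage: P·MP_L = w, so 2·(130 − 4L) = 4.
Then 130 − 4L = 2, giving L = 32.

L* = 32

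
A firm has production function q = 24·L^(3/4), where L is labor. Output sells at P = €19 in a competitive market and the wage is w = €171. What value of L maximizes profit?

L* = 16

MP_L = (3/4)·24·L^(-1/4) = 18·L^(-1/4).
Profit maximization for a price taker requires P·MP_L = w: 19·18·L^(-1/4) = 171.
So L^(-1/4) = 0.5, which gives L = 16.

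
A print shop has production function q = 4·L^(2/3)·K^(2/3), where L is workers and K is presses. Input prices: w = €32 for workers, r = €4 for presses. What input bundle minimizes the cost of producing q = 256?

Cost minimization requires the marginal rate of technical substitution to equal the input-price ratio: MP_L/MP_K = w/r.
Here MP_L/MP_K = (2/3)·(K/L)/(2/3) = (K/L). Setting this equal to 32/4 = 8 gives K = 8L.
Substituting into q = 256: 4·L^(2/3)·(8L)^(2/3) = 256.
Solving, L = 8 and K = 64.

L* = 8, K* = 64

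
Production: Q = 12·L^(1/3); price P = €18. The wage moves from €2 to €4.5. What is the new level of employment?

L* = 64

From P·MP_L = w with MP_L = 4·L^(-2/3), the labor demand is L(w) = (72/w)^(3/2).
At w = 2: L = 216. At w = 4.5: L = 64.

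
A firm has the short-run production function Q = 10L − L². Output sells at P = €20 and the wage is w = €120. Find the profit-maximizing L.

The marginal product of L is MP_L = 10 − 2L.
A price-taking firm hires until the value of the marginal product equals the wage: P·MP_L = w, so 20·(10 − 2L) = 120.
Then 10 − 2L = 6, giving L = 2.

L* = 2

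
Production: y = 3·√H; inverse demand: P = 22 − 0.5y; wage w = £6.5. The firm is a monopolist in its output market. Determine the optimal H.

H* = 9

Marginal revenue from the inverse demand is MR = 22 − y.
The marginal product is MP_H = 1.5·H^(-1/2).
A monopolist hires until marginal revenue product equals the wage: MR·MP_H = w.
At H, y = 3·√H. Substituting and solving: (22 − 3·√H)·1.5·H^(-1/2) = 6.5 gives H = 9.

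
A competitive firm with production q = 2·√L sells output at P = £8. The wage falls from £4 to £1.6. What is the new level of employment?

From P·MP_L = w with MP_L = L^(-1/2), the labor demand is L(w) = (8/w)^(2).
At w = 4: L = 4. At w = 1.6: L = 25.

L* = 25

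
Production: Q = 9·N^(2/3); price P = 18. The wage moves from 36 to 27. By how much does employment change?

From P·MP_N = w with MP_N = 6·N^(-1/3), the labor demand is N(w) = (108/w)^(3).
At w = 36: N = 27. At w = 27: N = 64.
ΔN = 64 − 27 = 37.

ΔN = 37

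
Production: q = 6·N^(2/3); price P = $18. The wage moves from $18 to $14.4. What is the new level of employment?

From P·MP_N = w with MP_N = 4·N^(-1/3), the labor demand is N(w) = (72/w)^(3).
At w = 18: N = 64. At w = 14.4: N = 125.

N* = 125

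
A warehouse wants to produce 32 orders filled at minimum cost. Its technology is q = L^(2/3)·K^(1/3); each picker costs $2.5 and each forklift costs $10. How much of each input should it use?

L* = 64, K* = 8

Cost minimization requires the marginal rate of technical substitution to equal the input-price ratio: MP_L/MP_K = w/r.
Here MP_L/MP_K = (2/3)·(K/L)/(1/3) = 2·(K/L). Setting this equal to 2.5/10 = 0.25 gives K = 0.125L.
Substituting into q = 32: L^(2/3)·(0.125L)^(1/3) = 32.
Solving, L = 64 and K = 8.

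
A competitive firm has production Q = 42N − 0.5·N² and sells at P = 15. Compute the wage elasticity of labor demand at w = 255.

ε = -0.68

From P·MP_N = w with MP_N = 42 − N, labor demand is N(w) = 42 − w/15.
dN/dw = −1/(15) = -1/15.
At w = 255, N = 25, so ε = (dN/dw)·(w/N) = (-1/15)·(255/25) = -0.68.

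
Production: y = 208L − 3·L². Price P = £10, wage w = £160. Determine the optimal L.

L* = 32

The marginal product of L is MP_L = 208 − 6L.
A price-taking firm hires until the value of the marginal product equals the wage: P·MP_L = w, so 10·(208 − 6L) = 160.
Then 208 − 6L = 16, giving L = 32.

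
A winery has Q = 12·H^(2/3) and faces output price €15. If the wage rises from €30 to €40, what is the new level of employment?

H* = 27

From P·MP_H = w with MP_H = 8·H^(-1/3), the labor demand is H(w) = (120/w)^(3).
At w = 30: H = 64. At w = 40: H = 27.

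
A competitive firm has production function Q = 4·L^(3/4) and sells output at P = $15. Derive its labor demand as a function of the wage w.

MP_L = (3/4)·4·L^(-1/4) = 3·L^(-1/4).
Setting P·MP_L = w: 45·L^(-1/4) = w.
Solving for L: L^(-1/4) = w/45, so L = (45/w)^(4).

L(w) = 4100625/w^(4)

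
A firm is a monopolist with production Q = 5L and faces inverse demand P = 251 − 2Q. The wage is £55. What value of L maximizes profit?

L* = 12

Marginal revenue from the inverse demand is MR = 251 − 4Q.
The marginal product is MP_L = 5.
A monopolist hires until marginal revenue product equals the wage: MR·MP_L = w.
(251 − 20L)·5 = 55, so L = 12.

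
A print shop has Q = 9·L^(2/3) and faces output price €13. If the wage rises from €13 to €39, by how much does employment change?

ΔL = -208

From P·MP_L = w with MP_L = 6·L^(-1/3), the labor demand is L(w) = (78/w)^(3).
At w = 13: L = 216. At w = 39: L = 8.
ΔL = 8 − 216 = -208.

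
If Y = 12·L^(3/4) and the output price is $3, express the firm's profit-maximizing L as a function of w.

MP_L = (3/4)·12·L^(-1/4) = 9·L^(-1/4).
Setting P·MP_L = w: 27·L^(-1/4) = w.
Solving for L: L^(-1/4) = w/27, so L = (27/w)^(4).

L(w) = 531441/w^(4)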